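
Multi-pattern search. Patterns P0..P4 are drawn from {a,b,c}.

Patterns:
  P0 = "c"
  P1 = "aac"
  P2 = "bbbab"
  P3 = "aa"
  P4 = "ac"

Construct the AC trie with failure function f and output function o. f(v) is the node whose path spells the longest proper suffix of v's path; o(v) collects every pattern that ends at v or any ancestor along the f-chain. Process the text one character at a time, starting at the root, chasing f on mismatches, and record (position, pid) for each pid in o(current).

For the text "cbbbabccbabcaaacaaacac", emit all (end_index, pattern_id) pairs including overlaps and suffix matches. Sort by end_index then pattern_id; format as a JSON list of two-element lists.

Build:
Trie (insert patterns):
  0='ε' goto a→2 b→5 c→1
  1='c' goto ·  [P0 ends]
  2='a' goto a→3 c→10
  3='aa' goto c→4  [P3 ends]
  4='aac' goto ·  [P1 ends]
  5='b' goto b→6
  6='bb' goto b→7
  7='bbb' goto a→8
  8='bbba' goto b→9
  9='bbbab' goto ·  [P2 ends]
  10='ac' goto ·  [P4 ends]

BFS fail/out derivation:
  fail(1) 'c': from fail(0)=0 chase 'c': 0 ⇒ 0;  out={0}∪out(0)={0}
  fail(2) 'a': from fail(0)=0 chase 'a': 0 ⇒ 0;  out=∅∪out(0)=∅
  fail(5) 'b': from fail(0)=0 chase 'b': 0 ⇒ 0;  out=∅∪out(0)=∅
  fail(3) 'aa': from fail(2)=0 chase 'a': 0 ⇒ 2;  out={3}∪out(2)={3}
  fail(6) 'bb': from fail(5)=0 chase 'b': 0 ⇒ 5;  out=∅∪out(5)=∅
  fail(10) 'ac': from fail(2)=0 chase 'c': 0 ⇒ 1;  out={4}∪out(1)={0,4}
  fail(4) 'aac': from fail(3)=2 chase 'c': 2 ⇒ 10;  out={1}∪out(10)={0,1,4}
  fail(7) 'bbb': from fail(6)=5 chase 'b': 5 ⇒ 6;  out=∅∪out(6)=∅
  fail(8) 'bbba': from fail(7)=6 chase 'a': 6→5→0 ⇒ 2;  out=∅∪out(2)=∅
  fail(9) 'bbbab': from fail(8)=2 chase 'b': 2→0 ⇒ 5;  out={2}∪out(5)={2}

Text stream:
i=0 'c': node 0→1  ** P0@[0:0]
i=1 'b': node 1→5 (via fail)
i=2 'b': node 5→6
i=3 'b': node 6→7
i=4 'a': node 7→8
i=5 'b': node 8→9  ** P2@[1:5]
i=6 'c': node 9→1 (via fail)  ** P0@[6:6]
i=7 'c': node 1→1 (via fail)  ** P0@[7:7]
i=8 'b': node 1→5 (via fail)
i=9 'a': node 5→2 (via fail)
i=10 'b': node 2→5 (via fail)
i=11 'c': node 5→1 (via fail)  ** P0@[11:11]
i=12 'a': node 1→2 (via fail)
i=13 'a': node 2→3  ** P3@[12:13]
i=14 'a': node 3→3 (via fail)  ** P3@[13:14]
i=15 'c': node 3→4  ** P0@[15:15],P1@[13:15],P4@[14:15]
i=16 'a': node 4→2 (via fail)
i=17 'a': node 2→3  ** P3@[16:17]
i=18 'a': node 3→3 (via fail)  ** P3@[17:18]
i=19 'c': node 3→4  ** P0@[19:19],P1@[17:19],P4@[18:19]
i=20 'a': node 4→2 (via fail)
i=21 'c': node 2→10  ** P0@[21:21],P4@[20:21]

Matches: [[0,0],[5,2],[6,0],[7,0],[11,0],[13,3],[14,3],[15,0],[15,1],[15,4],[17,3],[18,3],[19,0],[19,1],[19,4],[21,0],[21,4]]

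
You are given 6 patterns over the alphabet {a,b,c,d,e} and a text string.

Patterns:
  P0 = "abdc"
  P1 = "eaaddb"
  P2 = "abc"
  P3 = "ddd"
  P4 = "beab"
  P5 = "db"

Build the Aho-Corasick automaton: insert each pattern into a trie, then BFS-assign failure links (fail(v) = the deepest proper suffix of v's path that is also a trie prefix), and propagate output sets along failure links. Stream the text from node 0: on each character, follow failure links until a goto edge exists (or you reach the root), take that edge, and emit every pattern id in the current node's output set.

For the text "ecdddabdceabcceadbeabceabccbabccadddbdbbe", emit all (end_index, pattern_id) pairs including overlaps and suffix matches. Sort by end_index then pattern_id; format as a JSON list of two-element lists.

Build:
Trie nodes:
  n0 'ε': a→1 b→15 d→12 e→5
  n1 'a': b→2
  n2 'ab': c→11 d→3
  n3 'abd': c→4
  n4 'abdc': ·  ←P0
  n5 'e': a→6
  n6 'ea': a→7
  n7 'eaa': d→8
  n8 'eaad': d→9
  n9 'eaadd': b→10
  n10 'eaaddb': ·  ←P1
  n11 'abc': ·  ←P2
  n12 'd': b→19 d→13
  n13 'dd': d→14
  n14 'ddd': ·  ←P3
  n15 'b': e→16
  n16 'be': a→17
  n17 'bea': b→18
  n18 'beab': ·  ←P4
  n19 'db': ·  ←P5

Failure links (BFS by depth):
  n1('a'): parent n0 fail=0; on 'a' 0 → fail=0;  out ∅∪∅=∅
  n5('e'): parent n0 fail=0; on 'e' 0 → fail=0;  out ∅∪∅=∅
  n12('d'): parent n0 fail=0; on 'd' 0 → fail=0;  out ∅∪∅=∅
  n15('b'): parent n0 fail=0; on 'b' 0 → fail=0;  out ∅∪∅=∅
  n2('ab'): parent n1 fail=0; on 'b' 0 → fail=15;  out ∅∪∅=∅
  n6('ea'): parent n5 fail=0; on 'a' 0 → fail=1;  out ∅∪∅=∅
  n13('dd'): parent n12 fail=0; on 'd' 0 → fail=12;  out ∅∪∅=∅
  n16('be'): parent n15 fail=0; on 'e' 0 → fail=5;  out ∅∪∅=∅
  n19('db'): parent n12 fail=0; on 'b' 0 → fail=15;  out {5}∪∅={5}
  n3('abd'): parent n2 fail=15; on 'd' 15→0 → fail=12;  out ∅∪∅=∅
  n7('eaa'): parent n6 fail=1; on 'a' 1→0 → fail=1;  out ∅∪∅=∅
  n11('abc'): parent n2 fail=15; on 'c' 15→0 → fail=0;  out {2}∪∅={2}
  n14('ddd'): parent n13 fail=12; on 'd' 12 → fail=13;  out {3}∪∅={3}
  n17('bea'): parent n16 fail=5; on 'a' 5 → fail=6;  out ∅∪∅=∅
  n4('abdc'): parent n3 fail=12; on 'c' 12→0 → fail=0;  out {0}∪∅={0}
  n8('eaad'): parent n7 fail=1; on 'd' 1→0 → fail=12;  out ∅∪∅=∅
  n18('beab'): parent n17 fail=6; on 'b' 6→1 → fail=2;  out {4}∪∅={4}
  n9('eaadd'): parent n8 fail=12; on 'd' 12 → fail=13;  out ∅∪∅=∅
  n10('eaaddb'): parent n9 fail=13; on 'b' 13→12 → fail=19;  out {1}∪{5}={1,5}

Text stream:
pos 0 'e': at 5
pos 1 'c': at 0 ·f
pos 2 'd': at 12
pos 3 'd': at 13
pos 4 'd': at 14  → match P3@[2:4]
pos 5 'a': at 1 ·f
pos 6 'b': at 2
pos 7 'd': at 3
pos 8 'c': at 4  → match P0@[5:8]
pos 9 'e': at 5 ·f
pos 10 'a': at 6
pos 11 'b': at 2 ·f
pos 12 'c': at 11  → match P2@[10:12]
pos 13 'c': at 0 ·f
pos 14 'e': at 5
pos 15 'a': at 6
pos 16 'd': at 12 ·f
pos 17 'b': at 19  → match P5@[16:17]
pos 18 'e': at 16 ·f
pos 19 'a': at 17
pos 20 'b': at 18  → match P4@[17:20]
pos 21 'c': at 11 ·f  → match P2@[19:21]
pos 22 'e': at 5 ·f
pos 23 'a': at 6
pos 24 'b': at 2 ·f
pos 25 'c': at 11  → match P2@[23:25]
pos 26 'c': at 0 ·f
pos 27 'b': at 15
pos 28 'a': at 1 ·f
pos 29 'b': at 2
pos 30 'c': at 11  → match P2@[28:30]
pos 31 'c': at 0 ·f
pos 32 'a': at 1
pos 33 'd': at 12 ·f
pos 34 'd': at 13
pos 35 'd': at 14  → match P3@[33:35]
pos 36 'b': at 19 ·f  → match P5@[35:36]
pos 37 'd': at 12 ·f
pos 38 'b': at 19  → match P5@[37:38]
pos 39 'b': at 15 ·f
pos 40 'e': at 16

Result: [[4,3],[8,0],[12,2],[17,5],[20,4],[21,2],[25,2],[30,2],[35,3],[36,5],[38,5]]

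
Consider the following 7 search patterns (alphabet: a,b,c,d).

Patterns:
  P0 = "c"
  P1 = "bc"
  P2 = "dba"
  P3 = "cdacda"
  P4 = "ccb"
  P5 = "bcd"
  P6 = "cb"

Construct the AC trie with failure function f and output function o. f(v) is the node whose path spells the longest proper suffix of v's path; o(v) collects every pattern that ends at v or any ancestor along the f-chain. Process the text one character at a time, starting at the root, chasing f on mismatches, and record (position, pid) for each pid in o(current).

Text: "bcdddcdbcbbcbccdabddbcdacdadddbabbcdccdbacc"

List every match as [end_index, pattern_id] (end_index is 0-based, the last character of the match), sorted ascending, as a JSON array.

Build:
Trie nodes:
  n0 'ε': b→2 c→1 d→4
  n1 'c': b→15 c→12 d→7  ←P0
  n2 'b': c→3
  n3 'bc': d→14  ←P1
  n4 'd': b→5
  n5 'db': a→6
  n6 'dba': ·  ←P2
  n7 'cd': a→8
  n8 'cda': c→9
  n9 'cdac': d→10
  n10 'cdacd': a→11
  n11 'cdacda': ·  ←P3
  n12 'cc': b→13
  n13 'ccb': ·  ←P4
  n14 'bcd': ·  ←P5
  n15 'cb': ·  ←P6

BFS fail/out derivation:
  fail(1) 'c': from fail(0)=0 chase 'c': 0 ⇒ 0;  out={0}∪out(0)={0}
  fail(2) 'b': from fail(0)=0 chase 'b': 0 ⇒ 0;  out=∅∪out(0)=∅
  fail(4) 'd': from fail(0)=0 chase 'd': 0 ⇒ 0;  out=∅∪out(0)=∅
  fail(3) 'bc': from fail(2)=0 chase 'c': 0 ⇒ 1;  out={1}∪out(1)={0,1}
  fail(5) 'db': from fail(4)=0 chase 'b': 0 ⇒ 2;  out=∅∪out(2)=∅
  fail(7) 'cd': from fail(1)=0 chase 'd': 0 ⇒ 4;  out=∅∪out(4)=∅
  fail(12) 'cc': from fail(1)=0 chase 'c': 0 ⇒ 1;  out=∅∪out(1)={0}
  fail(15) 'cb': from fail(1)=0 chase 'b': 0 ⇒ 2;  out={6}∪out(2)={6}
  fail(6) 'dba': from fail(5)=2 chase 'a': 2→0 ⇒ 0;  out={2}∪out(0)={2}
  fail(8) 'cda': from fail(7)=4 chase 'a': 4→0 ⇒ 0;  out=∅∪out(0)=∅
  fail(13) 'ccb': from fail(12)=1 chase 'b': 1 ⇒ 15;  out={4}∪out(15)={4,6}
  fail(14) 'bcd': from fail(3)=1 chase 'd': 1 ⇒ 7;  out={5}∪out(7)={5}
  fail(9) 'cdac': from fail(8)=0 chase 'c': 0 ⇒ 1;  out=∅∪out(1)={0}
  fail(10) 'cdacd': from fail(9)=1 chase 'd': 1 ⇒ 7;  out=∅∪out(7)=∅
  fail(11) 'cdacda': from fail(10)=7 chase 'a': 7 ⇒ 8;  out={3}∪out(8)={3}

Text stream:
[0] read 'b'  n0⇒n2
[1] read 'c'  n2⇒n3  emit P0@[1:1],P1@[0:1]
[2] read 'd'  n3⇒n14  emit P5@[0:2]
[3] read 'd'  n14⇒n4 (fail-walked)
[4] read 'd'  n4⇒n4 (fail-walked)
[5] read 'c'  n4⇒n1 (fail-walked)  emit P0@[5:5]
[6] read 'd'  n1⇒n7
[7] read 'b'  n7⇒n5 (fail-walked)
[8] read 'c'  n5⇒n3 (fail-walked)  emit P0@[8:8],P1@[7:8]
[9] read 'b'  n3⇒n15 (fail-walked)  emit P6@[8:9]
[10] read 'b'  n15⇒n2 (fail-walked)
[11] read 'c'  n2⇒n3  emit P0@[11:11],P1@[10:11]
[12] read 'b'  n3⇒n15 (fail-walked)  emit P6@[11:12]
[13] read 'c'  n15⇒n3 (fail-walked)  emit P0@[13:13],P1@[12:13]
[14] read 'c'  n3⇒n12 (fail-walked)  emit P0@[14:14]
[15] read 'd'  n12⇒n7 (fail-walked)
[16] read 'a'  n7⇒n8
[17] read 'b'  n8⇒n2 (fail-walked)
[18] read 'd'  n2⇒n4 (fail-walked)
[19] read 'd'  n4⇒n4 (fail-walked)
[20] read 'b'  n4⇒n5
[21] read 'c'  n5⇒n3 (fail-walked)  emit P0@[21:21],P1@[20:21]
[22] read 'd'  n3⇒n14  emit P5@[20:22]
[23] read 'a'  n14⇒n8 (fail-walked)
[24] read 'c'  n8⇒n9  emit P0@[24:24]
[25] read 'd'  n9⇒n10
[26] read 'a'  n10⇒n11  emit P3@[21:26]
[27] read 'd'  n11⇒n4 (fail-walked)
[28] read 'd'  n4⇒n4 (fail-walked)
[29] read 'd'  n4⇒n4 (fail-walked)
[30] read 'b'  n4⇒n5
[31] read 'a'  n5⇒n6  emit P2@[29:31]
[32] read 'b'  n6⇒n2 (fail-walked)
[33] read 'b'  n2⇒n2 (fail-walked)
[34] read 'c'  n2⇒n3  emit P0@[34:34],P1@[33:34]
[35] read 'd'  n3⇒n14  emit P5@[33:35]
[36] read 'c'  n14⇒n1 (fail-walked)  emit P0@[36:36]
[37] read 'c'  n1⇒n12  emit P0@[37:37]
[38] read 'd'  n12⇒n7 (fail-walked)
[39] read 'b'  n7⇒n5 (fail-walked)
[40] read 'a'  n5⇒n6  emit P2@[38:40]
[41] read 'c'  n6⇒n1 (fail-walked)  emit P0@[41:41]
[42] read 'c'  n1⇒n12  emit P0@[42:42]

Result: [[1,0],[1,1],[2,5],[5,0],[8,0],[8,1],[9,6],[11,0],[11,1],[12,6],[13,0],[13,1],[14,0],[21,0],[21,1],[22,5],[24,0],[26,3],[31,2],[34,0],[34,1],[35,5],[36,0],[37,0],[40,2],[41,0],[42,0]]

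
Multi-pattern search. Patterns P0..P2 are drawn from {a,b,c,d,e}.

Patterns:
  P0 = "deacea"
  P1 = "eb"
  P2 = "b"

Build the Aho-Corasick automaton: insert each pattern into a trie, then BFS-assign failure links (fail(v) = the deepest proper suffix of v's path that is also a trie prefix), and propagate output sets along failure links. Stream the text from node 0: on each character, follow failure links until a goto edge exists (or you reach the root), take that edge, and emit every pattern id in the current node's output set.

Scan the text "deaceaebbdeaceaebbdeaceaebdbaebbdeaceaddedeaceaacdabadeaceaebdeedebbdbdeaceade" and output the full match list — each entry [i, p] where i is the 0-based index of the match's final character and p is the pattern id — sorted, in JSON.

Build:
Trie nodes:
  0='ε' goto b→9 d→1 e→7
  1='d' goto e→2
  2='de' goto a→3
  3='dea' goto c→4
  4='deac' goto e→5
  5='deace' goto a→6
  6='deacea' goto ·  ←P0
  7='e' goto b→8
  8='eb' goto ·  ←P1
  9='b' goto ·  ←P2

Failure links (BFS by depth):
  n1('d'): parent n0 fail=0; on 'd' 0 → fail=0;  out ∅∪∅=∅
  n7('e'): parent n0 fail=0; on 'e' 0 → fail=0;  out ∅∪∅=∅
  n9('b'): parent n0 fail=0; on 'b' 0 → fail=0;  out {2}∪∅={2}
  n2('de'): parent n1 fail=0; on 'e' 0 → fail=7;  out ∅∪∅=∅
  n8('eb'): parent n7 fail=0; on 'b' 0 → fail=9;  out {1}∪{2}={1,2}
  n3('dea'): parent n2 fail=7; on 'a' 7→0 → fail=0;  out ∅∪∅=∅
  n4('deac'): parent n3 fail=0; on 'c' 0 → fail=0;  out ∅∪∅=∅
  n5('deace'): parent n4 fail=0; on 'e' 0 → fail=7;  out ∅∪∅=∅
  n6('deacea'): parent n5 fail=7; on 'a' 7→0 → fail=0;  out {0}∪∅={0}

Run:
i=0 'd': node 0→1
i=1 'e': node 1→2
i=2 'a': node 2→3
i=3 'c': node 3→4
i=4 'e': node 4→5
i=5 'a': node 5→6  ** P0@[0:5]
i=6 'e': node 6→7 (via fail)
i=7 'b': node 7→8  ** P1@[6:7],P2@[7:7]
i=8 'b': node 8→9 (via fail)  ** P2@[8:8]
i=9 'd': node 9→1 (via fail)
i=10 'e': node 1→2
i=11 'a': node 2→3
i=12 'c': node 3→4
i=13 'e': node 4→5
i=14 'a': node 5→6  ** P0@[9:14]
i=15 'e': node 6→7 (via fail)
i=16 'b': node 7→8  ** P1@[15:16],P2@[16:16]
i=17 'b': node 8→9 (via fail)  ** P2@[17:17]
i=18 'd': node 9→1 (via fail)
i=19 'e': node 1→2
i=20 'a': node 2→3
i=21 'c': node 3→4
i=22 'e': node 4→5
i=23 'a': node 5→6  ** P0@[18:23]
i=24 'e': node 6→7 (via fail)
i=25 'b': node 7→8  ** P1@[24:25],P2@[25:25]
i=26 'd': node 8→1 (via fail)
i=27 'b': node 1→9 (via fail)  ** P2@[27:27]
i=28 'a': node 9→0 (via fail)
i=29 'e': node 0→7
i=30 'b': node 7→8  ** P1@[29:30],P2@[30:30]
i=31 'b': node 8→9 (via fail)  ** P2@[31:31]
i=32 'd': node 9→1 (via fail)
i=33 'e': node 1→2
i=34 'a': node 2→3
i=35 'c': node 3→4
i=36 'e': node 4→5
i=37 'a': node 5→6  ** P0@[32:37]
i=38 'd': node 6→1 (via fail)
i=39 'd': node 1→1 (via fail)
i=40 'e': node 1→2
i=41 'd': node 2→1 (via fail)
i=42 'e': node 1→2
i=43 'a': node 2→3
i=44 'c': node 3→4
i=45 'e': node 4→5
i=46 'a': node 5→6  ** P0@[41:46]
i=47 'a': node 6→0 (via fail)
i=48 'c': node 0→0
i=49 'd': node 0→1
i=50 'a': node 1→0 (via fail)
i=51 'b': node 0→9  ** P2@[51:51]
i=52 'a': node 9→0 (via fail)
i=53 'd': node 0→1
i=54 'e': node 1→2
i=55 'a': node 2→3
i=56 'c': node 3→4
i=57 'e': node 4→5
i=58 'a': node 5→6  ** P0@[53:58]
i=59 'e': node 6→7 (via fail)
i=60 'b': node 7→8  ** P1@[59:60],P2@[60:60]
i=61 'd': node 8→1 (via fail)
i=62 'e': node 1→2
i=63 'e': node 2→7 (via fail)
i=64 'd': node 7→1 (via fail)
i=65 'e': node 1→2
i=66 'b': node 2→8 (via fail)  ** P1@[65:66],P2@[66:66]
i=67 'b': node 8→9 (via fail)  ** P2@[67:67]
i=68 'd': node 9→1 (via fail)
i=69 'b': node 1→9 (via fail)  ** P2@[69:69]
i=70 'd': node 9→1 (via fail)
i=71 'e': node 1→2
i=72 'a': node 2→3
i=73 'c': node 3→4
i=74 'e': node 4→5
i=75 'a': node 5→6  ** P0@[70:75]
i=76 'd': node 6→1 (via fail)
i=77 'e': node 1→2

All matches (sorted): [[5,0],[7,1],[7,2],[8,2],[14,0],[16,1],[16,2],[17,2],[23,0],[25,1],[25,2],[27,2],[30,1],[30,2],[31,2],[37,0],[46,0],[51,2],[58,0],[60,1],[60,2],[66,1],[66,2],[67,2],[69,2],[75,0]]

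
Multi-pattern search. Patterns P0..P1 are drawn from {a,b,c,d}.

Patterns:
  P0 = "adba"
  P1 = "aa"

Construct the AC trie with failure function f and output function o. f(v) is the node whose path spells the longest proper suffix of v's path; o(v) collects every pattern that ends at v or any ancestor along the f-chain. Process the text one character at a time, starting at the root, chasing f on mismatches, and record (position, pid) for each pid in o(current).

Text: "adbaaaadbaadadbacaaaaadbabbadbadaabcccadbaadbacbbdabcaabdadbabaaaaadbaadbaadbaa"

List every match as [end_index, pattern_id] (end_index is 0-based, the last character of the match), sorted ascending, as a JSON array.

Build automaton:
Trie (insert patterns):
  0='ε' goto a→1
  1='a' goto a→5 d→2
  2='ad' goto b→3
  3='adb' goto a→4
  4='adba' goto ·  ←P0
  5='aa' goto ·  ←P1

BFS fail/out derivation:
  n1('a'): parent n0 fail=0; on 'a' 0 → fail=0;  out ∅∪∅=∅
  n2('ad'): parent n1 fail=0; on 'd' 0 → fail=0;  out ∅∪∅=∅
  n5('aa'): parent n1 fail=0; on 'a' 0 → fail=1;  out {1}∪∅={1}
  n3('adb'): parent n2 fail=0; on 'b' 0 → fail=0;  out ∅∪∅=∅
  n4('adba'): parent n3 fail=0; on 'a' 0 → fail=1;  out {0}∪∅={0}

Scan:
[0] read 'a'  n0⇒n1
[1] read 'd'  n1⇒n2
[2] read 'b'  n2⇒n3
[3] read 'a'  n3⇒n4  → match P0@[0:3]
[4] read 'a'  n4⇒n5 (via fail)  → match P1@[3:4]
[5] read 'a'  n5⇒n5 (via fail)  → match P1@[4:5]
[6] read 'a'  n5⇒n5 (via fail)  → match P1@[5:6]
[7] read 'd'  n5⇒n2 (via fail)
[8] read 'b'  n2⇒n3
[9] read 'a'  n3⇒n4  → match P0@[6:9]
[10] read 'a'  n4⇒n5 (via fail)  → match P1@[9:10]
[11] read 'd'  n5⇒n2 (via fail)
[12] read 'a'  n2⇒n1 (via fail)
[13] read 'd'  n1⇒n2
[14] read 'b'  n2⇒n3
[15] read 'a'  n3⇒n4  → match P0@[12:15]
[16] read 'c'  n4⇒n0 (via fail)
[17] read 'a'  n0⇒n1
[18] read 'a'  n1⇒n5  → match P1@[17:18]
[19] read 'a'  n5⇒n5 (via fail)  → match P1@[18:19]
[20] read 'a'  n5⇒n5 (via fail)  → match P1@[19:20]
[21] read 'a'  n5⇒n5 (via fail)  → match P1@[20:21]
[22] read 'd'  n5⇒n2 (via fail)
[23] read 'b'  n2⇒n3
[24] read 'a'  n3⇒n4  → match P0@[21:24]
[25] read 'b'  n4⇒n0 (via fail)
[26] read 'b'  n0⇒n0
[27] read 'a'  n0⇒n1
[28] read 'd'  n1⇒n2
[29] read 'b'  n2⇒n3
[30] read 'a'  n3⇒n4  → match P0@[27:30]
[31] read 'd'  n4⇒n2 (via fail)
[32] read 'a'  n2⇒n1 (via fail)
[33] read 'a'  n1⇒n5  → match P1@[32:33]
[34] read 'b'  n5⇒n0 (via fail)
[35] read 'c'  n0⇒n0
[36] read 'c'  n0⇒n0
[37] read 'c'  n0⇒n0
[38] read 'a'  n0⇒n1
[39] read 'd'  n1⇒n2
[40] read 'b'  n2⇒n3
[41] read 'a'  n3⇒n4  → match P0@[38:41]
[42] read 'a'  n4⇒n5 (via fail)  → match P1@[41:42]
[43] read 'd'  n5⇒n2 (via fail)
[44] read 'b'  n2⇒n3
[45] read 'a'  n3⇒n4  → match P0@[42:45]
[46] read 'c'  n4⇒n0 (via fail)
[47] read 'b'  n0⇒n0
[48] read 'b'  n0⇒n0
[49] read 'd'  n0⇒n0
[50] read 'a'  n0⇒n1
[51] read 'b'  n1⇒n0 (via fail)
[52] read 'c'  n0⇒n0
[53] read 'a'  n0⇒n1
[54] read 'a'  n1⇒n5  → match P1@[53:54]
[55] read 'b'  n5⇒n0 (via fail)
[56] read 'd'  n0⇒n0
[57] read 'a'  n0⇒n1
[58] read 'd'  n1⇒n2
[59] read 'b'  n2⇒n3
[60] read 'a'  n3⇒n4  → match P0@[57:60]
[61] read 'b'  n4⇒n0 (via fail)
[62] read 'a'  n0⇒n1
[63] read 'a'  n1⇒n5  → match P1@[62:63]
[64] read 'a'  n5⇒n5 (via fail)  → match P1@[63:64]
[65] read 'a'  n5⇒n5 (via fail)  → match P1@[64:65]
[66] read 'a'  n5⇒n5 (via fail)  → match P1@[65:66]
[67] read 'd'  n5⇒n2 (via fail)
[68] read 'b'  n2⇒n3
[69] read 'a'  n3⇒n4  → match P0@[66:69]
[70] read 'a'  n4⇒n5 (via fail)  → match P1@[69:70]
[71] read 'd'  n5⇒n2 (via fail)
[72] read 'b'  n2⇒n3
[73] read 'a'  n3⇒n4  → match P0@[70:73]
[74] read 'a'  n4⇒n5 (via fail)  → match P1@[73:74]
[75] read 'd'  n5⇒n2 (via fail)
[76] read 'b'  n2⇒n3
[77] read 'a'  n3⇒n4  → match P0@[74:77]
[78] read 'a'  n4⇒n5 (via fail)  → match P1@[77:78]

Result: [[3,0],[4,1],[5,1],[6,1],[9,0],[10,1],[15,0],[18,1],[19,1],[20,1],[21,1],[24,0],[30,0],[33,1],[41,0],[42,1],[45,0],[54,1],[60,0],[63,1],[64,1],[65,1],[66,1],[69,0],[70,1],[73,0],[74,1],[77,0],[78,1]]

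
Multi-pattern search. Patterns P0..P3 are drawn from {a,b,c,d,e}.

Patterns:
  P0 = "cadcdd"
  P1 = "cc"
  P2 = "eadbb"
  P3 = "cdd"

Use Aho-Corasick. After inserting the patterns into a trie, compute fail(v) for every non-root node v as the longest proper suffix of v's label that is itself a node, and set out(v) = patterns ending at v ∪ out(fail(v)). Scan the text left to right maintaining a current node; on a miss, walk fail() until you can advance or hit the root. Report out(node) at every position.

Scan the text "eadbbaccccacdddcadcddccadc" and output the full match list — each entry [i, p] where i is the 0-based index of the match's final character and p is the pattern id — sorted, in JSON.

Build automaton:
Trie nodes:
  n0 'ε': c→1 e→8
  n1 'c': a→2 c→7 d→13
  n2 'ca': d→3
  n3 'cad': c→4
  n4 'cadc': d→5
  n5 'cadcd': d→6
  n6 'cadcdd': ·  ←P0
  n7 'cc': ·  ←P1
  n8 'e': a→9
  n9 'ea': d→10
  n10 'ead': b→11
  n11 'eadb': b→12
  n12 'eadbb': ·  ←P2
  n13 'cd': d→14
  n14 'cdd': ·  ←P3

BFS fail/out derivation:
  n1('c'): parent n0 fail=0; on 'c' 0 → fail=0;  out ∅∪∅=∅
  n8('e'): parent n0 fail=0; on 'e' 0 → fail=0;  out ∅∪∅=∅
  n2('ca'): parent n1 fail=0; on 'a' 0 → fail=0;  out ∅∪∅=∅
  n7('cc'): parent n1 fail=0; on 'c' 0 → fail=1;  out {1}∪∅={1}
  n9('ea'): parent n8 fail=0; on 'a' 0 → fail=0;  out ∅∪∅=∅
  n13('cd'): parent n1 fail=0; on 'd' 0 → fail=0;  out ∅∪∅=∅
  n3('cad'): parent n2 fail=0; on 'd' 0 → fail=0;  out ∅∪∅=∅
  n10('ead'): parent n9 fail=0; on 'd' 0 → fail=0;  out ∅∪∅=∅
  n14('cdd'): parent n13 fail=0; on 'd' 0 → fail=0;  out {3}∪∅={3}
  n4('cadc'): parent n3 fail=0; on 'c' 0 → fail=1;  out ∅∪∅=∅
  n11('eadb'): parent n10 fail=0; on 'b' 0 → fail=0;  out ∅∪∅=∅
  n5('cadcd'): parent n4 fail=1; on 'd' 1 → fail=13;  out ∅∪∅=∅
  n12('eadbb'): parent n11 fail=0; on 'b' 0 → fail=0;  out {2}∪∅={2}
  n6('cadcdd'): parent n5 fail=13; on 'd' 13 → fail=14;  out {0}∪{3}={0,3}

Scan:
pos 0 'e': at 8
pos 1 'a': at 9
pos 2 'd': at 10
pos 3 'b': at 11
pos 4 'b': at 12  emit P2@[0:4]
pos 5 'a': at 0 (via fail)
pos 6 'c': at 1
pos 7 'c': at 7  emit P1@[6:7]
pos 8 'c': at 7 (via fail)  emit P1@[7:8]
pos 9 'c': at 7 (via fail)  emit P1@[8:9]
pos 10 'a': at 2 (via fail)
pos 11 'c': at 1 (via fail)
pos 12 'd': at 13
pos 13 'd': at 14  emit P3@[11:13]
pos 14 'd': at 0 (via fail)
pos 15 'c': at 1
pos 16 'a': at 2
pos 17 'd': at 3
pos 18 'c': at 4
pos 19 'd': at 5
pos 20 'd': at 6  emit P0@[15:20],P3@[18:20]
pos 21 'c': at 1 (via fail)
pos 22 'c': at 7  emit P1@[21:22]
pos 23 'a': at 2 (via fail)
pos 24 'd': at 3
pos 25 'c': at 4

Matches: [[4,2],[7,1],[8,1],[9,1],[13,3],[20,0],[20,3],[22,1]]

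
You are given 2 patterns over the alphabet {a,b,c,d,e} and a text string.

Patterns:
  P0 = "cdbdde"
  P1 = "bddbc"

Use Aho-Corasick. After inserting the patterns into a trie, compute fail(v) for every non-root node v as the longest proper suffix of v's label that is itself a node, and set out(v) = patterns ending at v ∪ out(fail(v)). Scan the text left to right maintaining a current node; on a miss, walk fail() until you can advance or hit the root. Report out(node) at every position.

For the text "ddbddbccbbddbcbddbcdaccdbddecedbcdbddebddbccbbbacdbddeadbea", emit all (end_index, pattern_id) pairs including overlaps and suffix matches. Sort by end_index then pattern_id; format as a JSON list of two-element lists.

Build automaton:
Trie nodes:
  n0 'ε': b→7 c→1
  n1 'c': d→2
  n2 'cd': b→3
  n3 'cdb': d→4
  n4 'cdbd': d→5
  n5 'cdbdd': e→6
  n6 'cdbdde': ·  [P0 ends]
  n7 'b': d→8
  n8 'bd': d→9
  n9 'bdd': b→10
  n10 'bddb': c→11
  n11 'bddbc': ·  [P1 ends]

Failure links (BFS by depth):
  fail(1) 'c': from fail(0)=0 chase 'c': 0 ⇒ 0;  out=∅∪out(0)=∅
  fail(7) 'b': from fail(0)=0 chase 'b': 0 ⇒ 0;  out=∅∪out(0)=∅
  fail(2) 'cd': from fail(1)=0 chase 'd': 0 ⇒ 0;  out=∅∪out(0)=∅
  fail(8) 'bd': from fail(7)=0 chase 'd': 0 ⇒ 0;  out=∅∪out(0)=∅
  fail(3) 'cdb': from fail(2)=0 chase 'b': 0 ⇒ 7;  out=∅∪out(7)=∅
  fail(9) 'bdd': from fail(8)=0 chase 'd': 0 ⇒ 0;  out=∅∪out(0)=∅
  fail(4) 'cdbd': from fail(3)=7 chase 'd': 7 ⇒ 8;  out=∅∪out(8)=∅
  fail(10) 'bddb': from fail(9)=0 chase 'b': 0 ⇒ 7;  out=∅∪out(7)=∅
  fail(5) 'cdbdd': from fail(4)=8 chase 'd': 8 ⇒ 9;  out=∅∪out(9)=∅
  fail(11) 'bddbc': from fail(10)=7 chase 'c': 7→0 ⇒ 1;  out={1}∪out(1)={1}
  fail(6) 'cdbdde': from fail(5)=9 chase 'e': 9→0 ⇒ 0;  out={0}∪out(0)={0}

Scan:
[0] read 'd'  n0⇒n0
[1] read 'd'  n0⇒n0
[2] read 'b'  n0⇒n7
[3] read 'd'  n7⇒n8
[4] read 'd'  n8⇒n9
[5] read 'b'  n9⇒n10
[6] read 'c'  n10⇒n11  emit P1@[2:6]
[7] read 'c'  n11⇒n1 (via fail)
[8] read 'b'  n1⇒n7 (via fail)
[9] read 'b'  n7⇒n7 (via fail)
[10] read 'd'  n7⇒n8
[11] read 'd'  n8⇒n9
[12] read 'b'  n9⇒n10
[13] read 'c'  n10⇒n11  emit P1@[9:13]
[14] read 'b'  n11⇒n7 (via fail)
[15] read 'd'  n7⇒n8
[16] read 'd'  n8⇒n9
[17] read 'b'  n9⇒n10
[18] read 'c'  n10⇒n11  emit P1@[14:18]
[19] read 'd'  n11⇒n2 (via fail)
[20] read 'a'  n2⇒n0 (via fail)
[21] read 'c'  n0⇒n1
[22] read 'c'  n1⇒n1 (via fail)
[23] read 'd'  n1⇒n2
[24] read 'b'  n2⇒n3
[25] read 'd'  n3⇒n4
[26] read 'd'  n4⇒n5
[27] read 'e'  n5⇒n6  emit P0@[22:27]
[28] read 'c'  n6⇒n1 (via fail)
[29] read 'e'  n1⇒n0 (via fail)
[30] read 'd'  n0⇒n0
[31] read 'b'  n0⇒n7
[32] read 'c'  n7⇒n1 (via fail)
[33] read 'd'  n1⇒n2
[34] read 'b'  n2⇒n3
[35] read 'd'  n3⇒n4
[36] read 'd'  n4⇒n5
[37] read 'e'  n5⇒n6  emit P0@[32:37]
[38] read 'b'  n6⇒n7 (via fail)
[39] read 'd'  n7⇒n8
[40] read 'd'  n8⇒n9
[41] read 'b'  n9⇒n10
[42] read 'c'  n10⇒n11  emit P1@[38:42]
[43] read 'c'  n11⇒n1 (via fail)
[44] read 'b'  n1⇒n7 (via fail)
[45] read 'b'  n7⇒n7 (via fail)
[46] read 'b'  n7⇒n7 (via fail)
[47] read 'a'  n7⇒n0 (via fail)
[48] read 'c'  n0⇒n1
[49] read 'd'  n1⇒n2
[50] read 'b'  n2⇒n3
[51] read 'd'  n3⇒n4
[52] read 'd'  n4⇒n5
[53] read 'e'  n5⇒n6  emit P0@[48:53]
[54] read 'a'  n6⇒n0 (via fail)
[55] read 'd'  n0⇒n0
[56] read 'b'  n0⇒n7
[57] read 'e'  n7⇒n0 (via fail)
[58] read 'a'  n0⇒n0

Matches: [[6,1],[13,1],[18,1],[27,0],[37,0],[42,1],[53,0]]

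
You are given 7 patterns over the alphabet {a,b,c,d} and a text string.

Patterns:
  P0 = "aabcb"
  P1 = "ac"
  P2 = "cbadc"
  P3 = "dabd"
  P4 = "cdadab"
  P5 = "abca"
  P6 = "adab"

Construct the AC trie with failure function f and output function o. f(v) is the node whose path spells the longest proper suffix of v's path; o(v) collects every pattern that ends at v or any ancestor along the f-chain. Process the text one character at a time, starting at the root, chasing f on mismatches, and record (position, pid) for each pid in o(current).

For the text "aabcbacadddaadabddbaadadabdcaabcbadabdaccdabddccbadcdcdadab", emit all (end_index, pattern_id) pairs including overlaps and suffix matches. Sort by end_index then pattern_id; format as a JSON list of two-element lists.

Build automaton:
Trie (insert patterns):
  n0 'ε': a→1 c→7 d→12
  n1 'a': a→2 b→21 c→6 d→24
  n2 'aa': b→3
  n3 'aab': c→4
  n4 'aabc': b→5
  n5 'aabcb': ·  [P0 ends]
  n6 'ac': ·  [P1 ends]
  n7 'c': b→8 d→16
  n8 'cb': a→9
  n9 'cba': d→10
  n10 'cbad': c→11
  n11 'cbadc': ·  [P2 ends]
  n12 'd': a→13
  n13 'da': b→14
  n14 'dab': d→15
  n15 'dabd': ·  [P3 ends]
  n16 'cd': a→17
  n17 'cda': d→18
  n18 'cdad': a→19
  n19 'cdada': b→20
  n20 'cdadab': ·  [P4 ends]
  n21 'ab': c→22
  n22 'abc': a→23
  n23 'abca': ·  [P5 ends]
  n24 'ad': a→25
  n25 'ada': b→26
  n26 'adab': ·  [P6 ends]

BFS fail/out derivation:
  n1('a'): parent n0 fail=0; on 'a' 0 → fail=0;  out ∅∪∅=∅
  n7('c'): parent n0 fail=0; on 'c' 0 → fail=0;  out ∅∪∅=∅
  n12('d'): parent n0 fail=0; on 'd' 0 → fail=0;  out ∅∪∅=∅
  n2('aa'): parent n1 fail=0; on 'a' 0 → fail=1;  out ∅∪∅=∅
  n6('ac'): parent n1 fail=0; on 'c' 0 → fail=7;  out {1}∪∅={1}
  n8('cb'): parent n7 fail=0; on 'b' 0 → fail=0;  out ∅∪∅=∅
  n13('da'): parent n12 fail=0; on 'a' 0 → fail=1;  out ∅∪∅=∅
  n16('cd'): parent n7 fail=0; on 'd' 0 → fail=12;  out ∅∪∅=∅
  n21('ab'): parent n1 fail=0; on 'b' 0 → fail=0;  out ∅∪∅=∅
  n24('ad'): parent n1 fail=0; on 'd' 0 → fail=12;  out ∅∪∅=∅
  n3('aab'): parent n2 fail=1; on 'b' 1 → fail=21;  out ∅∪∅=∅
  n9('cba'): parent n8 fail=0; on 'a' 0 → fail=1;  out ∅∪∅=∅
  n14('dab'): parent n13 fail=1; on 'b' 1 → fail=21;  out ∅∪∅=∅
  n17('cda'): parent n16 fail=12; on 'a' 12 → fail=13;  out ∅∪∅=∅
  n22('abc'): parent n21 fail=0; on 'c' 0 → fail=7;  out ∅∪∅=∅
  n25('ada'): parent n24 fail=12; on 'a' 12 → fail=13;  out ∅∪∅=∅
  n4('aabc'): parent n3 fail=21; on 'c' 21 → fail=22;  out ∅∪∅=∅
  n10('cbad'): parent n9 fail=1; on 'd' 1 → fail=24;  out ∅∪∅=∅
  n15('dabd'): parent n14 fail=21; on 'd' 21→0 → fail=12;  out {3}∪∅={3}
  n18('cdad'): parent n17 fail=13; on 'd' 13→1 → fail=24;  out ∅∪∅=∅
  n23('abca'): parent n22 fail=7; on 'a' 7→0 → fail=1;  out {5}∪∅={5}
  n26('adab'): parent n25 fail=13; on 'b' 13 → fail=14;  out {6}∪∅={6}
  n5('aabcb'): parent n4 fail=22; on 'b' 22→7 → fail=8;  out {0}∪∅={0}
  n11('cbadc'): parent n10 fail=24; on 'c' 24→12→0 → fail=7;  out {2}∪∅={2}
  n19('cdada'): parent n18 fail=24; on 'a' 24 → fail=25;  out ∅∪∅=∅
  n20('cdadab'): parent n19 fail=25; on 'b' 25 → fail=26;  out {4}∪{6}={4,6}

Run:
[0] read 'a'  n0⇒n1
[1] read 'a'  n1⇒n2
[2] read 'b'  n2⇒n3
[3] read 'c'  n3⇒n4
[4] read 'b'  n4⇒n5  emit P0@[0:4]
[5] read 'a'  n5⇒n9 ·f
[6] read 'c'  n9⇒n6 ·f  emit P1@[5:6]
[7] read 'a'  n6⇒n1 ·f
[8] read 'd'  n1⇒n24
[9] read 'd'  n24⇒n12 ·f
[10] read 'd'  n12⇒n12 ·f
[11] read 'a'  n12⇒n13
[12] read 'a'  n13⇒n2 ·f
[13] read 'd'  n2⇒n24 ·f
[14] read 'a'  n24⇒n25
[15] read 'b'  n25⇒n26  emit P6@[12:15]
[16] read 'd'  n26⇒n15 ·f  emit P3@[13:16]
[17] read 'd'  n15⇒n12 ·f
[18] read 'b'  n12⇒n0 ·f
[19] read 'a'  n0⇒n1
[20] read 'a'  n1⇒n2
[21] read 'd'  n2⇒n24 ·f
[22] read 'a'  n24⇒n25
[23] read 'd'  n25⇒n24 ·f
[24] read 'a'  n24⇒n25
[25] read 'b'  n25⇒n26  emit P6@[22:25]
[26] read 'd'  n26⇒n15 ·f  emit P3@[23:26]
[27] read 'c'  n15⇒n7 ·f
[28] read 'a'  n7⇒n1 ·f
[29] read 'a'  n1⇒n2
[30] read 'b'  n2⇒n3
[31] read 'c'  n3⇒n4
[32] read 'b'  n4⇒n5  emit P0@[28:32]
[33] read 'a'  n5⇒n9 ·f
[34] read 'd'  n9⇒n10
[35] read 'a'  n10⇒n25 ·f
[36] read 'b'  n25⇒n26  emit P6@[33:36]
[37] read 'd'  n26⇒n15 ·f  emit P3@[34:37]
[38] read 'a'  n15⇒n13 ·f
[39] read 'c'  n13⇒n6 ·f  emit P1@[38:39]
[40] read 'c'  n6⇒n7 ·f
[41] read 'd'  n7⇒n16
[42] read 'a'  n16⇒n17
[43] read 'b'  n17⇒n14 ·f
[44] read 'd'  n14⇒n15  emit P3@[41:44]
[45] read 'd'  n15⇒n12 ·f
[46] read 'c'  n12⇒n7 ·f
[47] read 'c'  n7⇒n7 ·f
[48] read 'b'  n7⇒n8
[49] read 'a'  n8⇒n9
[50] read 'd'  n9⇒n10
[51] read 'c'  n10⇒n11  emit P2@[47:51]
[52] read 'd'  n11⇒n16 ·f
[53] read 'c'  n16⇒n7 ·f
[54] read 'd'  n7⇒n16
[55] read 'a'  n16⇒n17
[56] read 'd'  n17⇒n18
[57] read 'a'  n18⇒n19
[58] read 'b'  n19⇒n20  emit P4@[53:58],P6@[55:58]

All matches (sorted): [[4,0],[6,1],[15,6],[16,3],[25,6],[26,3],[32,0],[36,6],[37,3],[39,1],[44,3],[51,2],[58,4],[58,6]]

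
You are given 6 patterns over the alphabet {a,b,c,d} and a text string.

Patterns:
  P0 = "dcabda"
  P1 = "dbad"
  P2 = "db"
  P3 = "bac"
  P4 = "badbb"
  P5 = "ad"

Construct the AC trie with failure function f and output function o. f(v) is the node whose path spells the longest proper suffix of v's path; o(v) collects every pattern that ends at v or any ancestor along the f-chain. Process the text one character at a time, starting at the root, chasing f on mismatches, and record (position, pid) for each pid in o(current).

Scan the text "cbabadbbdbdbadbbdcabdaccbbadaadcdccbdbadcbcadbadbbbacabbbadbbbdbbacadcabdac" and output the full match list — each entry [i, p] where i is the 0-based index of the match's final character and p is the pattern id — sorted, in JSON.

Build:
Trie (insert patterns):
  0='ε' goto a→16 b→10 d→1
  1='d' goto b→7 c→2
  2='dc' goto a→3
  3='dca' goto b→4
  4='dcab' goto d→5
  5='dcabd' goto a→6
  6='dcabda' goto ·  [P0 ends]
  7='db' goto a→8  [P2 ends]
  8='dba' goto d→9
  9='dbad' goto ·  [P1 ends]
  10='b' goto a→11
  11='ba' goto c→12 d→13
  12='bac' goto ·  [P3 ends]
  13='bad' goto b→14
  14='badb' goto b→15
  15='badbb' goto ·  [P4 ends]
  16='a' goto d→17
  17='ad' goto ·  [P5 ends]

Failure links (BFS by depth):
  fail(1) 'd': from fail(0)=0 chase 'd': 0 ⇒ 0;  out=∅∪out(0)=∅
  fail(10) 'b': from fail(0)=0 chase 'b': 0 ⇒ 0;  out=∅∪out(0)=∅
  fail(16) 'a': from fail(0)=0 chase 'a': 0 ⇒ 0;  out=∅∪out(0)=∅
  fail(2) 'dc': from fail(1)=0 chase 'c': 0 ⇒ 0;  out=∅∪out(0)=∅
  fail(7) 'db': from fail(1)=0 chase 'b': 0 ⇒ 10;  out={2}∪out(10)={2}
  fail(11) 'ba': from fail(10)=0 chase 'a': 0 ⇒ 16;  out=∅∪out(16)=∅
  fail(17) 'ad': from fail(16)=0 chase 'd': 0 ⇒ 1;  out={5}∪out(1)={5}
  fail(3) 'dca': from fail(2)=0 chase 'a': 0 ⇒ 16;  out=∅∪out(16)=∅
  fail(8) 'dba': from fail(7)=10 chase 'a': 10 ⇒ 11;  out=∅∪out(11)=∅
  fail(12) 'bac': from fail(11)=16 chase 'c': 16→0 ⇒ 0;  out={3}∪out(0)={3}
  fail(13) 'bad': from fail(11)=16 chase 'd': 16 ⇒ 17;  out=∅∪out(17)={5}
  fail(4) 'dcab': from fail(3)=16 chase 'b': 16→0 ⇒ 10;  out=∅∪out(10)=∅
  fail(9) 'dbad': from fail(8)=11 chase 'd': 11 ⇒ 13;  out={1}∪out(13)={1,5}
  fail(14) 'badb': from fail(13)=17 chase 'b': 17→1 ⇒ 7;  out=∅∪out(7)={2}
  fail(5) 'dcabd': from fail(4)=10 chase 'd': 10→0 ⇒ 1;  out=∅∪out(1)=∅
  fail(15) 'badbb': from fail(14)=7 chase 'b': 7→10→0 ⇒ 10;  out={4}∪out(10)={4}
  fail(6) 'dcabda': from fail(5)=1 chase 'a': 1→0 ⇒ 16;  out={0}∪out(16)={0}

Run:
i=0 'c': node 0→0
i=1 'b': node 0→10
i=2 'a': node 10→11
i=3 'b': node 11→10 (fail-walked)
i=4 'a': node 10→11
i=5 'd': node 11→13  emit P5@[4:5]
i=6 'b': node 13→14  emit P2@[5:6]
i=7 'b': node 14→15  emit P4@[3:7]
i=8 'd': node 15→1 (fail-walked)
i=9 'b': node 1→7  emit P2@[8:9]
i=10 'd': node 7→1 (fail-walked)
i=11 'b': node 1→7  emit P2@[10:11]
i=12 'a': node 7→8
i=13 'd': node 8→9  emit P1@[10:13],P5@[12:13]
i=14 'b': node 9→14 (fail-walked)  emit P2@[13:14]
i=15 'b': node 14→15  emit P4@[11:15]
i=16 'd': node 15→1 (fail-walked)
i=17 'c': node 1→2
i=18 'a': node 2→3
i=19 'b': node 3→4
i=20 'd': node 4→5
i=21 'a': node 5→6  emit P0@[16:21]
i=22 'c': node 6→0 (fail-walked)
i=23 'c': node 0→0
i=24 'b': node 0→10
i=25 'b': node 10→10 (fail-walked)
i=26 'a': node 10→11
i=27 'd': node 11→13  emit P5@[26:27]
i=28 'a': node 13→16 (fail-walked)
i=29 'a': node 16→16 (fail-walked)
i=30 'd': node 16→17  emit P5@[29:30]
i=31 'c': node 17→2 (fail-walked)
i=32 'd': node 2→1 (fail-walked)
i=33 'c': node 1→2
i=34 'c': node 2→0 (fail-walked)
i=35 'b': node 0→10
i=36 'd': node 10→1 (fail-walked)
i=37 'b': node 1→7  emit P2@[36:37]
i=38 'a': node 7→8
i=39 'd': node 8→9  emit P1@[36:39],P5@[38:39]
i=40 'c': node 9→2 (fail-walked)
i=41 'b': node 2→10 (fail-walked)
i=42 'c': node 10→0 (fail-walked)
i=43 'a': node 0→16
i=44 'd': node 16→17  emit P5@[43:44]
i=45 'b': node 17→7 (fail-walked)  emit P2@[44:45]
i=46 'a': node 7→8
i=47 'd': node 8→9  emit P1@[44:47],P5@[46:47]
i=48 'b': node 9→14 (fail-walked)  emit P2@[47:48]
i=49 'b': node 14→15  emit P4@[45:49]
i=50 'b': node 15→10 (fail-walked)
i=51 'a': node 10→11
i=52 'c': node 11→12  emit P3@[50:52]
i=53 'a': node 12→16 (fail-walked)
i=54 'b': node 16→10 (fail-walked)
i=55 'b': node 10→10 (fail-walked)
i=56 'b': node 10→10 (fail-walked)
i=57 'a': node 10→11
i=58 'd': node 11→13  emit P5@[57:58]
i=59 'b': node 13→14  emit P2@[58:59]
i=60 'b': node 14→15  emit P4@[56:60]
i=61 'b': node 15→10 (fail-walked)
i=62 'd': node 10→1 (fail-walked)
i=63 'b': node 1→7  emit P2@[62:63]
i=64 'b': node 7→10 (fail-walked)
i=65 'a': node 10→11
i=66 'c': node 11→12  emit P3@[64:66]
i=67 'a': node 12→16 (fail-walked)
i=68 'd': node 16→17  emit P5@[67:68]
i=69 'c': node 17→2 (fail-walked)
i=70 'a': node 2→3
i=71 'b': node 3→4
i=72 'd': node 4→5
i=73 'a': node 5→6  emit P0@[68:73]
i=74 'c': node 6→0 (fail-walked)

All matches (sorted): [[5,5],[6,2],[7,4],[9,2],[11,2],[13,1],[13,5],[14,2],[15,4],[21,0],[27,5],[30,5],[37,2],[39,1],[39,5],[44,5],[45,2],[47,1],[47,5],[48,2],[49,4],[52,3],[58,5],[59,2],[60,4],[63,2],[66,3],[68,5],[73,0]]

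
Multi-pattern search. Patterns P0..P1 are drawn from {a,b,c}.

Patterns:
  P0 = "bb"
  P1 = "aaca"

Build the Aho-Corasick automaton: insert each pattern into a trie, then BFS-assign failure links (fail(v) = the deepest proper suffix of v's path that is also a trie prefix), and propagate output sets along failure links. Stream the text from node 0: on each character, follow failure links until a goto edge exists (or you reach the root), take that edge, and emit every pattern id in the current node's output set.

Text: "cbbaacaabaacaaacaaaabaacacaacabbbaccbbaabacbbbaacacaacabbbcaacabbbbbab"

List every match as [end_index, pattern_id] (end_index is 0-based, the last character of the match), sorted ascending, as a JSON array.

Build automaton:
Trie nodes:
  0='ε' goto a→3 b→1
  1='b' goto b→2
  2='bb' goto ·  ←P0
  3='a' goto a→4
  4='aa' goto c→5
  5='aac' goto a→6
  6='aaca' goto ·  ←P1

BFS fail/out derivation:
  fail(1) 'b': from fail(0)=0 chase 'b': 0 ⇒ 0;  out=∅∪out(0)=∅
  fail(3) 'a': from fail(0)=0 chase 'a': 0 ⇒ 0;  out=∅∪out(0)=∅
  fail(2) 'bb': from fail(1)=0 chase 'b': 0 ⇒ 1;  out={0}∪out(1)={0}
  fail(4) 'aa': from fail(3)=0 chase 'a': 0 ⇒ 3;  out=∅∪out(3)=∅
  fail(5) 'aac': from fail(4)=3 chase 'c': 3→0 ⇒ 0;  out=∅∪out(0)=∅
  fail(6) 'aaca': from fail(5)=0 chase 'a': 0 ⇒ 3;  out={1}∪out(3)={1}

Text stream:
pos 0 'c': at 0
pos 1 'b': at 1
pos 2 'b': at 2  emit P0@[1:2]
pos 3 'a': at 3 ·f
pos 4 'a': at 4
pos 5 'c': at 5
pos 6 'a': at 6  emit P1@[3:6]
pos 7 'a': at 4 ·f
pos 8 'b': at 1 ·f
pos 9 'a': at 3 ·f
pos 10 'a': at 4
pos 11 'c': at 5
pos 12 'a': at 6  emit P1@[9:12]
pos 13 'a': at 4 ·f
pos 14 'a': at 4 ·f
pos 15 'c': at 5
pos 16 'a': at 6  emit P1@[13:16]
pos 17 'a': at 4 ·f
pos 18 'a': at 4 ·f
pos 19 'a': at 4 ·f
pos 20 'b': at 1 ·f
pos 21 'a': at 3 ·f
pos 22 'a': at 4
pos 23 'c': at 5
pos 24 'a': at 6  emit P1@[21:24]
pos 25 'c': at 0 ·f
pos 26 'a': at 3
pos 27 'a': at 4
pos 28 'c': at 5
pos 29 'a': at 6  emit P1@[26:29]
pos 30 'b': at 1 ·f
pos 31 'b': at 2  emit P0@[30:31]
pos 32 'b': at 2 ·f  emit P0@[31:32]
pos 33 'a': at 3 ·f
pos 34 'c': at 0 ·f
pos 35 'c': at 0
pos 36 'b': at 1
pos 37 'b': at 2  emit P0@[36:37]
pos 38 'a': at 3 ·f
pos 39 'a': at 4
pos 40 'b': at 1 ·f
pos 41 'a': at 3 ·f
pos 42 'c': at 0 ·f
pos 43 'b': at 1
pos 44 'b': at 2  emit P0@[43:44]
pos 45 'b': at 2 ·f  emit P0@[44:45]
pos 46 'a': at 3 ·f
pos 47 'a': at 4
pos 48 'c': at 5
pos 49 'a': at 6  emit P1@[46:49]
pos 50 'c': at 0 ·f
pos 51 'a': at 3
pos 52 'a': at 4
pos 53 'c': at 5
pos 54 'a': at 6  emit P1@[51:54]
pos 55 'b': at 1 ·f
pos 56 'b': at 2  emit P0@[55:56]
pos 57 'b': at 2 ·f  emit P0@[56:57]
pos 58 'c': at 0 ·f
pos 59 'a': at 3
pos 60 'a': at 4
pos 61 'c': at 5
pos 62 'a': at 6  emit P1@[59:62]
pos 63 'b': at 1 ·f
pos 64 'b': at 2  emit P0@[63:64]
pos 65 'b': at 2 ·f  emit P0@[64:65]
pos 66 'b': at 2 ·f  emit P0@[65:66]
pos 67 'b': at 2 ·f  emit P0@[66:67]
pos 68 'a': at 3 ·f
pos 69 'b': at 1 ·f

Matches: [[2,0],[6,1],[12,1],[16,1],[24,1],[29,1],[31,0],[32,0],[37,0],[44,0],[45,0],[49,1],[54,1],[56,0],[57,0],[62,1],[64,0],[65,0],[66,0],[67,0]]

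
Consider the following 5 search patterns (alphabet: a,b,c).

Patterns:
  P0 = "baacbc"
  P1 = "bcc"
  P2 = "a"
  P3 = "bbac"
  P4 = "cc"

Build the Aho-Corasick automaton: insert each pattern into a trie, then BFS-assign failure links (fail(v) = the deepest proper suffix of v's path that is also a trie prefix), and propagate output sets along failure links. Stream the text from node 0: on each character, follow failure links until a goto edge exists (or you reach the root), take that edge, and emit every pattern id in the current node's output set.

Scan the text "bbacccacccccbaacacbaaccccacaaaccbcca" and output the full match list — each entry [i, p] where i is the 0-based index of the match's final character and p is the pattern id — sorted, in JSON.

Build automaton:
Trie nodes:
  n0 'ε': a→9 b→1 c→13
  n1 'b': a→2 b→10 c→7
  n2 'ba': a→3
  n3 'baa': c→4
  n4 'baac': b→5
  n5 'baacb': c→6
  n6 'baacbc': ·  [P0 ends]
  n7 'bc': c→8
  n8 'bcc': ·  [P1 ends]
  n9 'a': ·  [P2 ends]
  n10 'bb': a→11
  n11 'bba': c→12
  n12 'bbac': ·  [P3 ends]
  n13 'c': c→14
  n14 'cc': ·  [P4 ends]

BFS fail/out derivation:
  fail(1) 'b': from fail(0)=0 chase 'b': 0 ⇒ 0;  out=∅∪out(0)=∅
  fail(9) 'a': from fail(0)=0 chase 'a': 0 ⇒ 0;  out={2}∪out(0)={2}
  fail(13) 'c': from fail(0)=0 chase 'c': 0 ⇒ 0;  out=∅∪out(0)=∅
  fail(2) 'ba': from fail(1)=0 chase 'a': 0 ⇒ 9;  out=∅∪out(9)={2}
  fail(7) 'bc': from fail(1)=0 chase 'c': 0 ⇒ 13;  out=∅∪out(13)=∅
  fail(10) 'bb': from fail(1)=0 chase 'b': 0 ⇒ 1;  out=∅∪out(1)=∅
  fail(14) 'cc': from fail(13)=0 chase 'c': 0 ⇒ 13;  out={4}∪out(13)={4}
  fail(3) 'baa': from fail(2)=9 chase 'a': 9→0 ⇒ 9;  out=∅∪out(9)={2}
  fail(8) 'bcc': from fail(7)=13 chase 'c': 13 ⇒ 14;  out={1}∪out(14)={1,4}
  fail(11) 'bba': from fail(10)=1 chase 'a': 1 ⇒ 2;  out=∅∪out(2)={2}
  fail(4) 'baac': from fail(3)=9 chase 'c': 9→0 ⇒ 13;  out=∅∪out(13)=∅
  fail(12) 'bbac': from fail(11)=2 chase 'c': 2→9→0 ⇒ 13;  out={3}∪out(13)={3}
  fail(5) 'baacb': from fail(4)=13 chase 'b': 13→0 ⇒ 1;  out=∅∪out(1)=∅
  fail(6) 'baacbc': from fail(5)=1 chase 'c': 1 ⇒ 7;  out={0}∪out(7)={0}

Run:
[0] read 'b'  n0⇒n1
[1] read 'b'  n1⇒n10
[2] read 'a'  n10⇒n11  emit P2@[2:2]
[3] read 'c'  n11⇒n12  emit P3@[0:3]
[4] read 'c'  n12⇒n14 ·f  emit P4@[3:4]
[5] read 'c'  n14⇒n14 ·f  emit P4@[4:5]
[6] read 'a'  n14⇒n9 ·f  emit P2@[6:6]
[7] read 'c'  n9⇒n13 ·f
[8] read 'c'  n13⇒n14  emit P4@[7:8]
[9] read 'c'  n14⇒n14 ·f  emit P4@[8:9]
[10] read 'c'  n14⇒n14 ·f  emit P4@[9:10]
[11] read 'c'  n14⇒n14 ·f  emit P4@[10:11]
[12] read 'b'  n14⇒n1 ·f
[13] read 'a'  n1⇒n2  emit P2@[13:13]
[14] read 'a'  n2⇒n3  emit P2@[14:14]
[15] read 'c'  n3⇒n4
[16] read 'a'  n4⇒n9 ·f  emit P2@[16:16]
[17] read 'c'  n9⇒n13 ·f
[18] read 'b'  n13⇒n1 ·f
[19] read 'a'  n1⇒n2  emit P2@[19:19]
[20] read 'a'  n2⇒n3  emit P2@[20:20]
[21] read 'c'  n3⇒n4
[22] read 'c'  n4⇒n14 ·f  emit P4@[21:22]
[23] read 'c'  n14⇒n14 ·f  emit P4@[22:23]
[24] read 'c'  n14⇒n14 ·f  emit P4@[23:24]
[25] read 'a'  n14⇒n9 ·f  emit P2@[25:25]
[26] read 'c'  n9⇒n13 ·f
[27] read 'a'  n13⇒n9 ·f  emit P2@[27:27]
[28] read 'a'  n9⇒n9 ·f  emit P2@[28:28]
[29] read 'a'  n9⇒n9 ·f  emit P2@[29:29]
[30] read 'c'  n9⇒n13 ·f
[31] read 'c'  n13⇒n14  emit P4@[30:31]
[32] read 'b'  n14⇒n1 ·f
[33] read 'c'  n1⇒n7
[34] read 'c'  n7⇒n8  emit P1@[32:34],P4@[33:34]
[35] read 'a'  n8⇒n9 ·f  emit P2@[35:35]

All matches (sorted): [[2,2],[3,3],[4,4],[5,4],[6,2],[8,4],[9,4],[10,4],[11,4],[13,2],[14,2],[16,2],[19,2],[20,2],[22,4],[23,4],[24,4],[25,2],[27,2],[28,2],[29,2],[31,4],[34,1],[34,4],[35,2]]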